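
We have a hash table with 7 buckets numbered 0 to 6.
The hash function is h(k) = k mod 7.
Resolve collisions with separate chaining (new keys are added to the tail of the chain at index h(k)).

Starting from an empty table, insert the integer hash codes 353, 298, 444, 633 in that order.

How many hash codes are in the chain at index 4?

1

Insert 353: h=3, bucket 3 empty -> new chain.
Insert 298: h=4, bucket 4 empty -> new chain.
Insert 444: h=3, bucket 3 nonempty -> append to chain.
Insert 633: h=3, bucket 3 nonempty -> append to chain.
Final buckets:
0: -
1: -
2: -
3: 353 -> 444 -> 633
4: 298
5: -
6: -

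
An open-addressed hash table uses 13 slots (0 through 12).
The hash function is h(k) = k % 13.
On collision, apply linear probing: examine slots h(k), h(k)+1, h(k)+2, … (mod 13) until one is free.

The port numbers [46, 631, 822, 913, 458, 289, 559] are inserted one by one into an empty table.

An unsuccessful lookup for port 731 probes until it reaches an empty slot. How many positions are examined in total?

7

Insert 46: h=7, slot 7 empty => index 7.
Insert 631: h=7, slot 7 occupied => index 8.
Insert 822: h=3, slot 3 empty => index 3.
Insert 913: h=3, slot 3 occupied => index 4.
Insert 458: h=3, slots 3,4 occupied => index 5.
Insert 289: h=3, slots 3,4,5 occupied => index 6.
Insert 559: h=0, slot 0 empty => index 0.
Table: [559, —, —, 822, 913, 458, 289, 46, 631, —, —, —, —]
Lookup 731: h=3, probe 3,4,5,6,7,8,9 → slot 9 empty, not found.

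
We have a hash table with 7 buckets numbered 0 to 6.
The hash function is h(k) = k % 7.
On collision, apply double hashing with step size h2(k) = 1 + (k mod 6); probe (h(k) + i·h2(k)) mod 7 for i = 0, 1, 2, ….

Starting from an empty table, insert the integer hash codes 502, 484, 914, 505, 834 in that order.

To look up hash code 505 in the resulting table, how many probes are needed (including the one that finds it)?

Insert 502: h=5, slot 5 empty -> index 5.
Insert 484: h=1, slot 1 empty -> index 1.
Insert 914: h=4, slot 4 empty -> index 4.
Insert 505: h=1, h2=2, slot 1 occupied -> index 3.
Insert 834: h=1, h2=1, slot 1 occupied -> index 2.
Table: [—, 484, 834, 505, 914, 502, —]
Lookup 505: h=1, h2=2, probe 1,3 → found at 3.

2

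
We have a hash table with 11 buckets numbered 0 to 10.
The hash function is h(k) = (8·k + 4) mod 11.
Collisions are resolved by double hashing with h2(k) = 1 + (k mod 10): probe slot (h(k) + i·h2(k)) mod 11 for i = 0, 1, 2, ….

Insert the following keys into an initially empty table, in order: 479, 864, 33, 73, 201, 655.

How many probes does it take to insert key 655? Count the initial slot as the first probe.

2

479: h=8 → slot 8
864: h=8, h2=5, probe 8,2 → slot 2
33: h=4 → slot 4
73: h=5 → slot 5
201: h=6 → slot 6
655: h=8, h2=6, probe 8,3 → slot 3
Table: [∅, ∅, 864, 655, 33, 73, 201, ∅, 479, ∅, ∅]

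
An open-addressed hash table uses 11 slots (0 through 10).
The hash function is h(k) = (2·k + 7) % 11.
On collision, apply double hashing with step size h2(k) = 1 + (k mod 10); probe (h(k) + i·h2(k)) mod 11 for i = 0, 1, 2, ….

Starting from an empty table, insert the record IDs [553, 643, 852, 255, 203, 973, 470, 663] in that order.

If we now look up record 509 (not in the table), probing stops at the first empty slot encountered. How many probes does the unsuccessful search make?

6

553 hashes to 2; slot 2 is free -> place at 2.
643 hashes to 6; slot 6 is free -> place at 6.
852 hashes to 6, h2=3; 6 taken -> place at 9.
255 hashes to 0; slot 0 is free -> place at 0.
203 hashes to 6, h2=4; 6 taken -> place at 10.
973 hashes to 6, h2=4; 6,10 taken -> place at 3.
470 hashes to 1; slot 1 is free -> place at 1.
663 hashes to 2, h2=4; 2,6,10,3 taken -> place at 7.
Table: [255, 470, 553, 973, —, —, 643, 663, —, 852, 203]
Lookup 509: h=2, h2=10, probe 2,1,0,10,9,8 → slot 8 empty, not found.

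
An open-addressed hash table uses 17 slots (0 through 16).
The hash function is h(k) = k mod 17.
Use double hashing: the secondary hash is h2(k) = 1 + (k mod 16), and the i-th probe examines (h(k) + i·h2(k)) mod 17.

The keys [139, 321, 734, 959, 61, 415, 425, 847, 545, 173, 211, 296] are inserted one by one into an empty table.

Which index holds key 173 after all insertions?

11

139 hashes to 3; slot 3 is free => place at 3.
321 hashes to 15; slot 15 is free => place at 15.
734 hashes to 3, h2=15; 3 taken => place at 1.
959 hashes to 7; slot 7 is free => place at 7.
61 hashes to 10; slot 10 is free => place at 10.
415 hashes to 7, h2=16; 7 taken => place at 6.
425 hashes to 0; slot 0 is free => place at 0.
847 hashes to 14; slot 14 is free => place at 14.
545 hashes to 1, h2=2; 1,3 taken => place at 5.
173 hashes to 3, h2=14; 3,0,14 taken => place at 11.
211 hashes to 7, h2=4; 7,11,15 taken => place at 2.
296 hashes to 7, h2=9; 7 taken => place at 16.
Table: [425, 734, 211, 139, ∅, 545, 415, 959, ∅, ∅, 61, 173, ∅, ∅, 847, 321, 296]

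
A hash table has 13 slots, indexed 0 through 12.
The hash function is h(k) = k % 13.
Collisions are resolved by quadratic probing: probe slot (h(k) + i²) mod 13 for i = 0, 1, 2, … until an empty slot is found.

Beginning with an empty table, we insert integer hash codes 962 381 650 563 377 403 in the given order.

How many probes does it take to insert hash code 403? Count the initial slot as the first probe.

962: h=0 -> slot 0
381: h=4 -> slot 4
650: h=0, probe 0,1 -> slot 1
563: h=4, probe 4,5 -> slot 5
377: h=0, probe 0,1,4,9 -> slot 9
403: h=0, probe 0,1,4,9,3 -> slot 3
Table: [962, 650, ., 403, 381, 563, ., ., ., 377, ., ., .]

5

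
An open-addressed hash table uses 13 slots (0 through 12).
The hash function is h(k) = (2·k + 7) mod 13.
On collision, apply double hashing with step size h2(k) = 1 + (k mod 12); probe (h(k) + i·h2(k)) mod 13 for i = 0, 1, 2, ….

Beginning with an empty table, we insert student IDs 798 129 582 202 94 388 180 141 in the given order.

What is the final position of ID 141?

10

798 hashes to 4; slot 4 is free → place at 4.
129 hashes to 5; slot 5 is free → place at 5.
582 hashes to 1; slot 1 is free → place at 1.
202 hashes to 8; slot 8 is free → place at 8.
94 hashes to 0; slot 0 is free → place at 0.
388 hashes to 3; slot 3 is free → place at 3.
180 hashes to 3, h2=1; 3,4,5 taken → place at 6.
141 hashes to 3, h2=10; 3,0 taken → place at 10.
Table: [94, 582, _, 388, 798, 129, 180, _, 202, _, 141, _, _]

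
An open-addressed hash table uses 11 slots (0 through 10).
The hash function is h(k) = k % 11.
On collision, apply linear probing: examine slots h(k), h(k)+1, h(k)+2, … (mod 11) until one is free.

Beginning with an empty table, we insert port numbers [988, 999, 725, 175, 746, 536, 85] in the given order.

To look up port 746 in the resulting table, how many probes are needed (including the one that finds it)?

988 hashes to 9; slot 9 is free -> place at 9.
999 hashes to 9; 9 taken -> place at 10.
725 hashes to 10; 10 taken -> place at 0.
175 hashes to 10; 10,0 taken -> place at 1.
746 hashes to 9; 9,10,0,1 taken -> place at 2.
536 hashes to 8; slot 8 is free -> place at 8.
85 hashes to 8; 8,9,10,0,1,2 taken -> place at 3.
Table: [725, 175, 746, 85, -, -, -, -, 536, 988, 999]
Lookup 746: h=9, probe 9,10,0,1,2 → found at 2.

5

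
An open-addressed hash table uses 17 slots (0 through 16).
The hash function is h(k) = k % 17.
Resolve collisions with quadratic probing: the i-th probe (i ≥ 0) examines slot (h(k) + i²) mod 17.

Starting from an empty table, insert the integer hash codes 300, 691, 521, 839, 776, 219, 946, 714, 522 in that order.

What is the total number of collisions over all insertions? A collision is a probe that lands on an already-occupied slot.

12

300 hashes to 11; slot 11 is free → place at 11.
691 hashes to 11; 11 taken → place at 12.
521 hashes to 11; 11,12 taken → place at 15.
839 hashes to 6; slot 6 is free → place at 6.
776 hashes to 11; 11,12,15 taken → place at 3.
219 hashes to 15; 15 taken → place at 16.
946 hashes to 11; 11,12,15,3 taken → place at 10.
714 hashes to 0; slot 0 is free → place at 0.
522 hashes to 12; 12 taken → place at 13.
Table: [714, ∅, ∅, 776, ∅, ∅, 839, ∅, ∅, ∅, 946, 300, 691, 522, ∅, 521, 219]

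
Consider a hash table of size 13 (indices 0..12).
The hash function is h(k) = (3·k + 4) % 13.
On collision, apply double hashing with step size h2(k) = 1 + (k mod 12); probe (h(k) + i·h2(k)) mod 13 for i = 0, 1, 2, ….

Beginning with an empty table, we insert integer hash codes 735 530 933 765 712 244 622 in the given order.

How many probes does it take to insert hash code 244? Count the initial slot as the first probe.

4

735: h=12 → slot 12
530: h=8 → slot 8
933: h=8, h2=10, probe 8,5 → slot 5
765: h=11 → slot 11
712: h=8, h2=5, probe 8,0 → slot 0
244: h=8, h2=5, probe 8,0,5,10 → slot 10
622: h=11, h2=11, probe 11,9 → slot 9
Table: [712, ∅, ∅, ∅, ∅, 933, ∅, ∅, 530, 622, 244, 765, 735]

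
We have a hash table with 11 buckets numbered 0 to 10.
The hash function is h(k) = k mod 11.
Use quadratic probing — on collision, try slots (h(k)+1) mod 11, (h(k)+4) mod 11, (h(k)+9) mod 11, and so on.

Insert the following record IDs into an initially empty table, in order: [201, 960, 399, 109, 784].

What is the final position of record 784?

1

Insert 201: h=3, slot 3 empty → index 3.
Insert 960: h=3, slot 3 occupied → index 4.
Insert 399: h=3, slots 3,4 occupied → index 7.
Insert 109: h=10, slot 10 empty → index 10.
Insert 784: h=3, slots 3,4,7 occupied → index 1.
Table: [_, 784, _, 201, 960, _, _, 399, _, _, 109]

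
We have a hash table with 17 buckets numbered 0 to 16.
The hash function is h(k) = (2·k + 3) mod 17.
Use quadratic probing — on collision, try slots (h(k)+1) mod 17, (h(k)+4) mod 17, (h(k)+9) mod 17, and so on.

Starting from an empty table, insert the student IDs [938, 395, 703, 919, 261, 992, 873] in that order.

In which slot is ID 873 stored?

7

938 hashes to 9; slot 9 is free -> place at 9.
395 hashes to 11; slot 11 is free -> place at 11.
703 hashes to 15; slot 15 is free -> place at 15.
919 hashes to 5; slot 5 is free -> place at 5.
261 hashes to 15; 15 taken -> place at 16.
992 hashes to 15; 15,16 taken -> place at 2.
873 hashes to 15; 15,16,2 taken -> place at 7.
Table: [_, _, 992, _, _, 919, _, 873, _, 938, _, 395, _, _, _, 703, 261]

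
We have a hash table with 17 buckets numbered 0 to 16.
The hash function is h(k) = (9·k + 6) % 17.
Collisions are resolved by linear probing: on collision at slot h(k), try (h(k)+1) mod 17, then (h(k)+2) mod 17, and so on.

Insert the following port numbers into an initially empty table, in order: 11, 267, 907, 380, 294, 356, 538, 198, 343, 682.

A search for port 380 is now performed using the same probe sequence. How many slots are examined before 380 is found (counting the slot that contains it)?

2

11: h=3 => slot 3
267: h=12 => slot 12
907: h=9 => slot 9
380: h=9, probe 9,10 => slot 10
294: h=0 => slot 0
356: h=14 => slot 14
538: h=3, probe 3,4 => slot 4
198: h=3, probe 3,4,5 => slot 5
343: h=16 => slot 16
682: h=7 => slot 7
Table: [294, _, _, 11, 538, 198, _, 682, _, 907, 380, _, 267, _, 356, _, 343]
Lookup 380: h=9, probe 9,10 → found at 10.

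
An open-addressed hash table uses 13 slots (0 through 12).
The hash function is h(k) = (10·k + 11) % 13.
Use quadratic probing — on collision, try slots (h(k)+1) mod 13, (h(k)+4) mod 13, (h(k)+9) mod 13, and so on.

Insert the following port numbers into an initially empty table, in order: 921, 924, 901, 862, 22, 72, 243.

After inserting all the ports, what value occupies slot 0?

Insert 921: h=4, slot 4 empty -> index 4.
Insert 924: h=8, slot 8 empty -> index 8.
Insert 901: h=12, slot 12 empty -> index 12.
Insert 862: h=12, slot 12 occupied -> index 0.
Insert 22: h=10, slot 10 empty -> index 10.
Insert 72: h=3, slot 3 empty -> index 3.
Insert 243: h=10, slot 10 occupied -> index 11.
Table: [862, ∅, ∅, 72, 921, ∅, ∅, ∅, 924, ∅, 22, 243, 901]

862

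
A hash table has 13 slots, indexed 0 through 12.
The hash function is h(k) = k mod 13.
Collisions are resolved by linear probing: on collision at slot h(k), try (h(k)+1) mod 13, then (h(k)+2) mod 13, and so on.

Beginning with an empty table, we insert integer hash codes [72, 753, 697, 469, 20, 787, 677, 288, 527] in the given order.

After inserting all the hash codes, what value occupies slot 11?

Insert 72: h=7, slot 7 empty => index 7.
Insert 753: h=12, slot 12 empty => index 12.
Insert 697: h=8, slot 8 empty => index 8.
Insert 469: h=1, slot 1 empty => index 1.
Insert 20: h=7, slots 7,8 occupied => index 9.
Insert 787: h=7, slots 7,8,9 occupied => index 10.
Insert 677: h=1, slot 1 occupied => index 2.
Insert 288: h=2, slot 2 occupied => index 3.
Insert 527: h=7, slots 7,8,9,10 occupied => index 11.
Table: [., 469, 677, 288, ., ., ., 72, 697, 20, 787, 527, 753]

527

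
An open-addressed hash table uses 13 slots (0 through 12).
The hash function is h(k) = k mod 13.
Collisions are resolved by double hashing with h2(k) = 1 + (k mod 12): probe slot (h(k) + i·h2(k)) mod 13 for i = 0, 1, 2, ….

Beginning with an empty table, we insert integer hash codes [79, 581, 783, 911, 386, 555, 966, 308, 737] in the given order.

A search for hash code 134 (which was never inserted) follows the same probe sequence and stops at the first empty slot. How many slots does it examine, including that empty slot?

Insert 79: h=1, slot 1 empty -> index 1.
Insert 581: h=9, slot 9 empty -> index 9.
Insert 783: h=3, slot 3 empty -> index 3.
Insert 911: h=1, h2=12, slot 1 occupied -> index 0.
Insert 386: h=9, h2=3, slot 9 occupied -> index 12.
Insert 555: h=9, h2=4, slots 9,0 occupied -> index 4.
Insert 966: h=4, h2=7, slot 4 occupied -> index 11.
Insert 308: h=9, h2=9, slot 9 occupied -> index 5.
Insert 737: h=9, h2=6, slot 9 occupied -> index 2.
Table: [911, 79, 737, 783, 555, 308, —, —, —, 581, —, 966, 386]
Lookup 134: h=4, h2=3, probe 4,7 → slot 7 empty, not found.

2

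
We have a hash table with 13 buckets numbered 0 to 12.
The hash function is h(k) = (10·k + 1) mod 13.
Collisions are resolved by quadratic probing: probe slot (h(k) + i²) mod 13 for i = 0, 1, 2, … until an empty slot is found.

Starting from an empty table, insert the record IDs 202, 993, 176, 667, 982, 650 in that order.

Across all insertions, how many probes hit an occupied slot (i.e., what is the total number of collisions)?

Insert 202: h=6, slot 6 empty → index 6.
Insert 993: h=12, slot 12 empty → index 12.
Insert 176: h=6, slot 6 occupied → index 7.
Insert 667: h=2, slot 2 empty → index 2.
Insert 982: h=6, slots 6,7 occupied → index 10.
Insert 650: h=1, slot 1 empty → index 1.
Table: [-, 650, 667, -, -, -, 202, 176, -, -, 982, -, 993]

3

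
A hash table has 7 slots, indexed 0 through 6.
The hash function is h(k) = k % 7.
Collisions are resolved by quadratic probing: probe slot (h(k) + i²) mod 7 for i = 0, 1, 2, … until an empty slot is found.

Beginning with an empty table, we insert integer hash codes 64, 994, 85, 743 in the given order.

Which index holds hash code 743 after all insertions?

5

64: h=1 -> slot 1
994: h=0 -> slot 0
85: h=1, probe 1,2 -> slot 2
743: h=1, probe 1,2,5 -> slot 5
Table: [994, 64, 85, —, —, 743, —]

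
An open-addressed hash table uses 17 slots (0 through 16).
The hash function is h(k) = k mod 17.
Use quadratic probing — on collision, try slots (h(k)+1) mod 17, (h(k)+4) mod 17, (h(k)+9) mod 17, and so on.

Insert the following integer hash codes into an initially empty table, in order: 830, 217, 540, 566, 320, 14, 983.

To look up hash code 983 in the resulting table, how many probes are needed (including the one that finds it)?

4

Insert 830: h=14, slot 14 empty => index 14.
Insert 217: h=13, slot 13 empty => index 13.
Insert 540: h=13, slots 13,14 occupied => index 0.
Insert 566: h=5, slot 5 empty => index 5.
Insert 320: h=14, slot 14 occupied => index 15.
Insert 14: h=14, slots 14,15 occupied => index 1.
Insert 983: h=14, slots 14,15,1 occupied => index 6.
Table: [540, 14, _, _, _, 566, 983, _, _, _, _, _, _, 217, 830, 320, _]
Lookup 983: h=14, probe 14,15,1,6 → found at 6.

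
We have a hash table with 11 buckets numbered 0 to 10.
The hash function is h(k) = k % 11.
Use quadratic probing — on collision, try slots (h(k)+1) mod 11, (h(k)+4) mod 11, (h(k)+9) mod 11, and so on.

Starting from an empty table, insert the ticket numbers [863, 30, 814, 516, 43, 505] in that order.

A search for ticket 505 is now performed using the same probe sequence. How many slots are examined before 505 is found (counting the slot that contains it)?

5

Insert 863: h=5, slot 5 empty -> index 5.
Insert 30: h=8, slot 8 empty -> index 8.
Insert 814: h=0, slot 0 empty -> index 0.
Insert 516: h=10, slot 10 empty -> index 10.
Insert 43: h=10, slots 10,0 occupied -> index 3.
Insert 505: h=10, slots 10,0,3,8 occupied -> index 4.
Table: [814, ., ., 43, 505, 863, ., ., 30, ., 516]
Lookup 505: h=10, probe 10,0,3,8,4 → found at 4.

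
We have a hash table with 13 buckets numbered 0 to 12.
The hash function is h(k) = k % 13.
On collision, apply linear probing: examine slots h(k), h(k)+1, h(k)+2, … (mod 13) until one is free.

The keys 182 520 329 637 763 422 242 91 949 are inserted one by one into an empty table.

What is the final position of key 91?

3

Insert 182: h=0, slot 0 empty → index 0.
Insert 520: h=0, slot 0 occupied → index 1.
Insert 329: h=4, slot 4 empty → index 4.
Insert 637: h=0, slots 0,1 occupied → index 2.
Insert 763: h=9, slot 9 empty → index 9.
Insert 422: h=6, slot 6 empty → index 6.
Insert 242: h=8, slot 8 empty → index 8.
Insert 91: h=0, slots 0,1,2 occupied → index 3.
Insert 949: h=0, slots 0,1,2,3,4 occupied → index 5.
Table: [182, 520, 637, 91, 329, 949, 422, -, 242, 763, -, -, -]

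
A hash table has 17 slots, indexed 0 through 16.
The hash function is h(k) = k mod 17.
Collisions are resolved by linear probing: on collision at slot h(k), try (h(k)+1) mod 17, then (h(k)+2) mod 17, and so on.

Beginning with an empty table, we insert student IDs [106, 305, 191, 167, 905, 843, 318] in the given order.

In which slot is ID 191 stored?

106 hashes to 4; slot 4 is free → place at 4.
305 hashes to 16; slot 16 is free → place at 16.
191 hashes to 4; 4 taken → place at 5.
167 hashes to 14; slot 14 is free → place at 14.
905 hashes to 4; 4,5 taken → place at 6.
843 hashes to 10; slot 10 is free → place at 10.
318 hashes to 12; slot 12 is free → place at 12.
Table: [-, -, -, -, 106, 191, 905, -, -, -, 843, -, 318, -, 167, -, 305]

5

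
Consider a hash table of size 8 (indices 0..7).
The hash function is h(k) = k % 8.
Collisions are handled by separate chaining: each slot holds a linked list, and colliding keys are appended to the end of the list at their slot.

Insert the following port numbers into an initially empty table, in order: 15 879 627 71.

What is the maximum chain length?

3

15 -> bucket 7
879 -> bucket 7 (collision)
627 -> bucket 3
71 -> bucket 7 (collision)
Final buckets:
0: -
1: -
2: -
3: 627
4: -
5: -
6: -
7: 15 -> 879 -> 71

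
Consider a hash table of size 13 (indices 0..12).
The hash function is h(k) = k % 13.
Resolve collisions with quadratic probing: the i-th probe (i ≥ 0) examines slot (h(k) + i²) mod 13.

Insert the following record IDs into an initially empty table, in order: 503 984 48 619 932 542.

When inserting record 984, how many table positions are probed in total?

503: h=9 => slot 9
984: h=9, probe 9,10 => slot 10
48: h=9, probe 9,10,0 => slot 0
619: h=8 => slot 8
932: h=9, probe 9,10,0,5 => slot 5
542: h=9, probe 9,10,0,5,12 => slot 12
Table: [48, _, _, _, _, 932, _, _, 619, 503, 984, _, 542]

2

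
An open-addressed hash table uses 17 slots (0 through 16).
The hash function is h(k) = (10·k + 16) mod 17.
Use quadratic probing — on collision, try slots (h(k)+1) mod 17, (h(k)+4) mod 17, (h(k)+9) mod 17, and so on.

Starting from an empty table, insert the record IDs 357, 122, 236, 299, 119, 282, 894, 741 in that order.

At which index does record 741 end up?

357: h=16 => slot 16
122: h=12 => slot 12
236: h=13 => slot 13
299: h=14 => slot 14
119: h=16, probe 16,0 => slot 0
282: h=14, probe 14,15 => slot 15
894: h=14, probe 14,15,1 => slot 1
741: h=14, probe 14,15,1,6 => slot 6
Table: [119, 894, —, —, —, —, 741, —, —, —, —, —, 122, 236, 299, 282, 357]

6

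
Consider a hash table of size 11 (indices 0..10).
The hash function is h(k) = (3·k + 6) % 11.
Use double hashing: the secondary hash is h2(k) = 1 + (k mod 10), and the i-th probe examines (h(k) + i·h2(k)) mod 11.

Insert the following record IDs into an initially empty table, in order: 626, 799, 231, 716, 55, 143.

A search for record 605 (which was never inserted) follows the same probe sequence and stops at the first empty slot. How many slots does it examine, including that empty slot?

626 hashes to 3; slot 3 is free → place at 3.
799 hashes to 5; slot 5 is free → place at 5.
231 hashes to 6; slot 6 is free → place at 6.
716 hashes to 9; slot 9 is free → place at 9.
55 hashes to 6, h2=6; 6 taken → place at 1.
143 hashes to 6, h2=4; 6 taken → place at 10.
Table: [-, 55, -, 626, -, 799, 231, -, -, 716, 143]
Lookup 605: h=6, h2=6, probe 6,1,7 → slot 7 empty, not found.

3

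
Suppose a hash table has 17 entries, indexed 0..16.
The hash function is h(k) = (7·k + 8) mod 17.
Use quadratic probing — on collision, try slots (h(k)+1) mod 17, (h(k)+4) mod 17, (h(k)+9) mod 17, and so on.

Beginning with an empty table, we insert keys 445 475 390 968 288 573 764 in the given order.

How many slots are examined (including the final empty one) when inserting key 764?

445 hashes to 12; slot 12 is free → place at 12.
475 hashes to 1; slot 1 is free → place at 1.
390 hashes to 1; 1 taken → place at 2.
968 hashes to 1; 1,2 taken → place at 5.
288 hashes to 1; 1,2,5 taken → place at 10.
573 hashes to 7; slot 7 is free → place at 7.
764 hashes to 1; 1,2,5,10 taken → place at 0.
Table: [764, 475, 390, ., ., 968, ., 573, ., ., 288, ., 445, ., ., ., .]

5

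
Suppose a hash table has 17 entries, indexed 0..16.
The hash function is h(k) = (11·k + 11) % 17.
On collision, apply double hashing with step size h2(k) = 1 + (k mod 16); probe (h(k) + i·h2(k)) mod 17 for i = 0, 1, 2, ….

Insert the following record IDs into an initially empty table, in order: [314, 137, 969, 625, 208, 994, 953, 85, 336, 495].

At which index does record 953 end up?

314: h=14 -> slot 14
137: h=5 -> slot 5
969: h=11 -> slot 11
625: h=1 -> slot 1
208: h=4 -> slot 4
994: h=14, h2=3, probe 14,0 -> slot 0
953: h=5, h2=10, probe 5,15 -> slot 15
85: h=11, h2=6, probe 11,0,6 -> slot 6
336: h=1, h2=1, probe 1,2 -> slot 2
495: h=16 -> slot 16
Table: [994, 625, 336, —, 208, 137, 85, —, —, —, —, 969, —, —, 314, 953, 495]

15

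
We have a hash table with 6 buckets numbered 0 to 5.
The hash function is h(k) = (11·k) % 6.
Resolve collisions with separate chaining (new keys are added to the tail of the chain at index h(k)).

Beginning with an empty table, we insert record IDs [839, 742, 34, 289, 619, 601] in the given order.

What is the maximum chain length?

839 → bucket 1
742 → bucket 2
34 → bucket 2 (collision)
289 → bucket 5
619 → bucket 5 (collision)
601 → bucket 5 (collision)
Final buckets:
0: _
1: 839
2: 742 -> 34
3: _
4: _
5: 289 -> 619 -> 601

3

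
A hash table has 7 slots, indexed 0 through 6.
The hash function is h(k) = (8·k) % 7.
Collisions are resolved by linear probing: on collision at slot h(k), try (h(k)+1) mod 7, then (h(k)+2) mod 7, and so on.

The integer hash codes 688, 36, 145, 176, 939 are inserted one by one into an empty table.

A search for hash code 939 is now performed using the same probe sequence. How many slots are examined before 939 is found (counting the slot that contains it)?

688 hashes to 2; slot 2 is free -> place at 2.
36 hashes to 1; slot 1 is free -> place at 1.
145 hashes to 5; slot 5 is free -> place at 5.
176 hashes to 1; 1,2 taken -> place at 3.
939 hashes to 1; 1,2,3 taken -> place at 4.
Table: [∅, 36, 688, 176, 939, 145, ∅]
Lookup 939: h=1, probe 1,2,3,4 → found at 4.

4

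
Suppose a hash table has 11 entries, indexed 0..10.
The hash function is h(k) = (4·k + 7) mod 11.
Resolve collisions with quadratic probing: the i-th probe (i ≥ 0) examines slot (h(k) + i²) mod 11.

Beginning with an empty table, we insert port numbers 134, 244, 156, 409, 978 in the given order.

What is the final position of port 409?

2

134: h=4 -> slot 4
244: h=4, probe 4,5 -> slot 5
156: h=4, probe 4,5,8 -> slot 8
409: h=4, probe 4,5,8,2 -> slot 2
978: h=3 -> slot 3
Table: [—, —, 409, 978, 134, 244, —, —, 156, —, —]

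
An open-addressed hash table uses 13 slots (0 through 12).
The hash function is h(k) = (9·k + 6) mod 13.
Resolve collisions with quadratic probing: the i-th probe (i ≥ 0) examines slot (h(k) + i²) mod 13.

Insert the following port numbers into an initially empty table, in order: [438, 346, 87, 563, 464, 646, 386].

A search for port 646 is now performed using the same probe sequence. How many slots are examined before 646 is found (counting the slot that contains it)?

438 hashes to 9; slot 9 is free -> place at 9.
346 hashes to 0; slot 0 is free -> place at 0.
87 hashes to 9; 9 taken -> place at 10.
563 hashes to 3; slot 3 is free -> place at 3.
464 hashes to 9; 9,10,0 taken -> place at 5.
646 hashes to 9; 9,10,0,5 taken -> place at 12.
386 hashes to 9; 9,10,0,5,12 taken -> place at 8.
Table: [346, -, -, 563, -, 464, -, -, 386, 438, 87, -, 646]
Lookup 646: h=9, probe 9,10,0,5,12 → found at 12.

5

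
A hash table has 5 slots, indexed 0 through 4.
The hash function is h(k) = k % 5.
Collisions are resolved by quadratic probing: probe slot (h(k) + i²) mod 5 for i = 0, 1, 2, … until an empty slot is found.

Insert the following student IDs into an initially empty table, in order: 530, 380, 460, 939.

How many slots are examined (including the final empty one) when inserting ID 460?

530 hashes to 0; slot 0 is free → place at 0.
380 hashes to 0; 0 taken → place at 1.
460 hashes to 0; 0,1 taken → place at 4.
939 hashes to 4; 4,0 taken → place at 3.
Table: [530, 380, ., 939, 460]

3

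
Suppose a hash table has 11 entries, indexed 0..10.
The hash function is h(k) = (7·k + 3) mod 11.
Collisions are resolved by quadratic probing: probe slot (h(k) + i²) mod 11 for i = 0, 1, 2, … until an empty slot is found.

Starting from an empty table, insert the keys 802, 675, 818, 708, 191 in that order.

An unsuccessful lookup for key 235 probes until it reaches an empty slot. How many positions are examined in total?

802: h=7 => slot 7
675: h=9 => slot 9
818: h=9, probe 9,10 => slot 10
708: h=9, probe 9,10,2 => slot 2
191: h=9, probe 9,10,2,7,3 => slot 3
Table: [∅, ∅, 708, 191, ∅, ∅, ∅, 802, ∅, 675, 818]
Lookup 235: h=9, probe 9,10,2,7,3,1 → slot 1 empty, not found.

6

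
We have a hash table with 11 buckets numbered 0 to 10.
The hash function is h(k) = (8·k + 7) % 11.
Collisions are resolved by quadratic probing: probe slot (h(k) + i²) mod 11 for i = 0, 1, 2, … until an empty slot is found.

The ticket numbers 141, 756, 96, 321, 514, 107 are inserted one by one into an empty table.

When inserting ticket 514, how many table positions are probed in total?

3

141 hashes to 2; slot 2 is free => place at 2.
756 hashes to 5; slot 5 is free => place at 5.
96 hashes to 5; 5 taken => place at 6.
321 hashes to 1; slot 1 is free => place at 1.
514 hashes to 5; 5,6 taken => place at 9.
107 hashes to 5; 5,6,9 taken => place at 3.
Table: [∅, 321, 141, 107, ∅, 756, 96, ∅, ∅, 514, ∅]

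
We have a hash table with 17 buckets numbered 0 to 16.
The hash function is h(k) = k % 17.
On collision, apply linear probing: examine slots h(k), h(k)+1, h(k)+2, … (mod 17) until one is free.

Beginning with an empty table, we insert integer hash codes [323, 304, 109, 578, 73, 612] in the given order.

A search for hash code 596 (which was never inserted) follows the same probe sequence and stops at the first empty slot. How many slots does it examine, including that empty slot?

323 hashes to 0; slot 0 is free -> place at 0.
304 hashes to 15; slot 15 is free -> place at 15.
109 hashes to 7; slot 7 is free -> place at 7.
578 hashes to 0; 0 taken -> place at 1.
73 hashes to 5; slot 5 is free -> place at 5.
612 hashes to 0; 0,1 taken -> place at 2.
Table: [323, 578, 612, -, -, 73, -, 109, -, -, -, -, -, -, -, 304, -]
Lookup 596: h=1, probe 1,2,3 → slot 3 empty, not found.

3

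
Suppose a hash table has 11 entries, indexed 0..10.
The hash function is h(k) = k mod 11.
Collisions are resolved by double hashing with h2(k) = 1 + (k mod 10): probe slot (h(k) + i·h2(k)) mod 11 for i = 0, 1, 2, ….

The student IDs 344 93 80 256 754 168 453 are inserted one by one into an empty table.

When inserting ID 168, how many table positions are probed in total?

344: h=3 → slot 3
93: h=5 → slot 5
80: h=3, h2=1, probe 3,4 → slot 4
256: h=3, h2=7, probe 3,10 → slot 10
754: h=6 → slot 6
168: h=3, h2=9, probe 3,1 → slot 1
453: h=2 → slot 2
Table: [—, 168, 453, 344, 80, 93, 754, —, —, —, 256]

2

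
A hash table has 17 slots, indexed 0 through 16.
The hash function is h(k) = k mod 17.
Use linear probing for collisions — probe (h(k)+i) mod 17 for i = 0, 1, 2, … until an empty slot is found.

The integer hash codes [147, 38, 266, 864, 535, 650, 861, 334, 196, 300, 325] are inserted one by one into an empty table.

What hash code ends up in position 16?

300

147: h=11 -> slot 11
38: h=4 -> slot 4
266: h=11, probe 11,12 -> slot 12
864: h=14 -> slot 14
535: h=8 -> slot 8
650: h=4, probe 4,5 -> slot 5
861: h=11, probe 11,12,13 -> slot 13
334: h=11, probe 11,12,13,14,15 -> slot 15
196: h=9 -> slot 9
300: h=11, probe 11,12,13,14,15,16 -> slot 16
325: h=2 -> slot 2
Table: [∅, ∅, 325, ∅, 38, 650, ∅, ∅, 535, 196, ∅, 147, 266, 861, 864, 334, 300]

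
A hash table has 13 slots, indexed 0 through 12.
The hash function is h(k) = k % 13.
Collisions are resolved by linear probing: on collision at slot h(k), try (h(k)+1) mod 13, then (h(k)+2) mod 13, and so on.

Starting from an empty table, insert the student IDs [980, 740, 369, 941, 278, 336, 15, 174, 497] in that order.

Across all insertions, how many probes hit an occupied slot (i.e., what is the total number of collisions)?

10

980: h=5 -> slot 5
740: h=12 -> slot 12
369: h=5, probe 5,6 -> slot 6
941: h=5, probe 5,6,7 -> slot 7
278: h=5, probe 5,6,7,8 -> slot 8
336: h=11 -> slot 11
15: h=2 -> slot 2
174: h=5, probe 5,6,7,8,9 -> slot 9
497: h=3 -> slot 3
Table: [-, -, 15, 497, -, 980, 369, 941, 278, 174, -, 336, 740]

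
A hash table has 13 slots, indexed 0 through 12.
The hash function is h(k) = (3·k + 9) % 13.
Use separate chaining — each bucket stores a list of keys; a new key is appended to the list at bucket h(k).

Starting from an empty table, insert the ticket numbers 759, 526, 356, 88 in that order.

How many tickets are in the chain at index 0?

Insert 759: h=11, bucket 11 empty -> new chain.
Insert 526: h=1, bucket 1 empty -> new chain.
Insert 356: h=11, bucket 11 nonempty -> append to chain.
Insert 88: h=0, bucket 0 empty -> new chain.
Final buckets:
0: 88
1: 526
2: -
3: -
4: -
5: -
6: -
7: -
8: -
9: -
10: -
11: 759 -> 356
12: -

1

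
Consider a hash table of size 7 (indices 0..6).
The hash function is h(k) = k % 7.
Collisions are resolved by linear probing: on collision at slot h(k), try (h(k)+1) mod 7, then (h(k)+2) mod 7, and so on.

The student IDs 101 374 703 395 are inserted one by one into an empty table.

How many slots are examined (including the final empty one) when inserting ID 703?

3

101: h=3 -> slot 3
374: h=3, probe 3,4 -> slot 4
703: h=3, probe 3,4,5 -> slot 5
395: h=3, probe 3,4,5,6 -> slot 6
Table: [., ., ., 101, 374, 703, 395]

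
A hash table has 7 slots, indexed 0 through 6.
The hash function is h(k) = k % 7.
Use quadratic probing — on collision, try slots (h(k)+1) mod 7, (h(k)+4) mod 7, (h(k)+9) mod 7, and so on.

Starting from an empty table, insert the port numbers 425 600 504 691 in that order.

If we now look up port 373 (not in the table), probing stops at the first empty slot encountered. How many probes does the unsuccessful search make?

2

425: h=5 -> slot 5
600: h=5, probe 5,6 -> slot 6
504: h=0 -> slot 0
691: h=5, probe 5,6,2 -> slot 2
Table: [504, -, 691, -, -, 425, 600]
Lookup 373: h=2, probe 2,3 → slot 3 empty, not found.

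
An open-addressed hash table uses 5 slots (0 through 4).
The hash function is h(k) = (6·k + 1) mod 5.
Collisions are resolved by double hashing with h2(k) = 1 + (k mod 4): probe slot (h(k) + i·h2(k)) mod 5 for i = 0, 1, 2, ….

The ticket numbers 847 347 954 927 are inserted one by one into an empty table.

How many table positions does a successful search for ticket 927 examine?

3

847: h=3 => slot 3
347: h=3, h2=4, probe 3,2 => slot 2
954: h=0 => slot 0
927: h=3, h2=4, probe 3,2,1 => slot 1
Table: [954, 927, 347, 847, -]
Lookup 927: h=3, h2=4, probe 3,2,1 → found at 1.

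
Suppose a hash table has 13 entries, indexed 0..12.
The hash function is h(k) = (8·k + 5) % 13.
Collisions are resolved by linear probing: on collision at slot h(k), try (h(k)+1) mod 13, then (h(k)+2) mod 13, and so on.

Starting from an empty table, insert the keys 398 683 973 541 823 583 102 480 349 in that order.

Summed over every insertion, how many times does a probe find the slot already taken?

398 hashes to 4; slot 4 is free -> place at 4.
683 hashes to 9; slot 9 is free -> place at 9.
973 hashes to 2; slot 2 is free -> place at 2.
541 hashes to 4; 4 taken -> place at 5.
823 hashes to 11; slot 11 is free -> place at 11.
583 hashes to 2; 2 taken -> place at 3.
102 hashes to 2; 2,3,4,5 taken -> place at 6.
480 hashes to 10; slot 10 is free -> place at 10.
349 hashes to 2; 2,3,4,5,6 taken -> place at 7.
Table: [-, -, 973, 583, 398, 541, 102, 349, -, 683, 480, 823, -]

11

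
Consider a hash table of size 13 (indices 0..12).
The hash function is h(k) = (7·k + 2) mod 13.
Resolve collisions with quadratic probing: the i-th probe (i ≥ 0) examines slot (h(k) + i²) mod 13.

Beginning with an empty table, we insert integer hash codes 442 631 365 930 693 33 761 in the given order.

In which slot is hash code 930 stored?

442: h=2 -> slot 2
631: h=12 -> slot 12
365: h=9 -> slot 9
930: h=12, probe 12,0 -> slot 0
693: h=4 -> slot 4
33: h=12, probe 12,0,3 -> slot 3
761: h=12, probe 12,0,3,8 -> slot 8
Table: [930, ., 442, 33, 693, ., ., ., 761, 365, ., ., 631]

0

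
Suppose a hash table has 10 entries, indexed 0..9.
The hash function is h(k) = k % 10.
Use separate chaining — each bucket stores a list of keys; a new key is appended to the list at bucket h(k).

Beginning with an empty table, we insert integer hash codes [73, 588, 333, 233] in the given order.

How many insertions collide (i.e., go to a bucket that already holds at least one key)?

73 → bucket 3
588 → bucket 8
333 → bucket 3 (collision)
233 → bucket 3 (collision)
Final buckets:
0: _
1: _
2: _
3: 73 -> 333 -> 233
4: _
5: _
6: _
7: _
8: 588
9: _

2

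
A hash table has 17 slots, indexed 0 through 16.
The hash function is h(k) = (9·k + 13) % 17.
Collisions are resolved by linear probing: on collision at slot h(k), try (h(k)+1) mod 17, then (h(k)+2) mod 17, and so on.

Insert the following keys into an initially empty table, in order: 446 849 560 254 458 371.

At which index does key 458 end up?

7

446: h=15 → slot 15
849: h=4 → slot 4
560: h=4, probe 4,5 → slot 5
254: h=4, probe 4,5,6 → slot 6
458: h=4, probe 4,5,6,7 → slot 7
371: h=3 → slot 3
Table: [∅, ∅, ∅, 371, 849, 560, 254, 458, ∅, ∅, ∅, ∅, ∅, ∅, ∅, 446, ∅]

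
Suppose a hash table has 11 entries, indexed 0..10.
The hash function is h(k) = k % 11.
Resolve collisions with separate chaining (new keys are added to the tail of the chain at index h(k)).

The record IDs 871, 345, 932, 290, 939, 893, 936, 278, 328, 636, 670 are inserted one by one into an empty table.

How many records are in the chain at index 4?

3

871 → bucket 2
345 → bucket 4
932 → bucket 8
290 → bucket 4 (collision)
939 → bucket 4 (collision)
893 → bucket 2 (collision)
936 → bucket 1
278 → bucket 3
328 → bucket 9
636 → bucket 9 (collision)
670 → bucket 10
Final buckets:
0: _
1: 936
2: 871 -> 893
3: 278
4: 345 -> 290 -> 939
5: _
6: _
7: _
8: 932
9: 328 -> 636
10: 670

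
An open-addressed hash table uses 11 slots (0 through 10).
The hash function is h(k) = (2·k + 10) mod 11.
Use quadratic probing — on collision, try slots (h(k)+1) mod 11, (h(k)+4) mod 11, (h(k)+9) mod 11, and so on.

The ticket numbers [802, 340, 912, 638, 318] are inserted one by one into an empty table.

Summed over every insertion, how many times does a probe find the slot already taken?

6

802 hashes to 8; slot 8 is free → place at 8.
340 hashes to 8; 8 taken → place at 9.
912 hashes to 8; 8,9 taken → place at 1.
638 hashes to 10; slot 10 is free → place at 10.
318 hashes to 8; 8,9,1 taken → place at 6.
Table: [_, 912, _, _, _, _, 318, _, 802, 340, 638]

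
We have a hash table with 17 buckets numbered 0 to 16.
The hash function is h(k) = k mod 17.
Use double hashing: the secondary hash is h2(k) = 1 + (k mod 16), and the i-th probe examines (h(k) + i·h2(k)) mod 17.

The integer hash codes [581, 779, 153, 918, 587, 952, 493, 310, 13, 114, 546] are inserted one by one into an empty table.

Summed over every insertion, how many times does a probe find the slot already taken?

5

581 hashes to 3; slot 3 is free -> place at 3.
779 hashes to 14; slot 14 is free -> place at 14.
153 hashes to 0; slot 0 is free -> place at 0.
918 hashes to 0, h2=7; 0 taken -> place at 7.
587 hashes to 9; slot 9 is free -> place at 9.
952 hashes to 0, h2=9; 0,9 taken -> place at 1.
493 hashes to 0, h2=14; 0,14 taken -> place at 11.
310 hashes to 4; slot 4 is free -> place at 4.
13 hashes to 13; slot 13 is free -> place at 13.
114 hashes to 12; slot 12 is free -> place at 12.
546 hashes to 2; slot 2 is free -> place at 2.
Table: [153, 952, 546, 581, 310, ∅, ∅, 918, ∅, 587, ∅, 493, 114, 13, 779, ∅, ∅]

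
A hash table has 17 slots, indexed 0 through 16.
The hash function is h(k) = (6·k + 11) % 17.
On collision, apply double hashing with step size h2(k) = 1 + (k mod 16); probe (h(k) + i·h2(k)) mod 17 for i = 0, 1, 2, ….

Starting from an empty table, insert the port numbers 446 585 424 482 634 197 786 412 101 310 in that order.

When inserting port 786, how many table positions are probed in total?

2

446: h=1 => slot 1
585: h=2 => slot 2
424: h=5 => slot 5
482: h=13 => slot 13
634: h=7 => slot 7
197: h=3 => slot 3
786: h=1, h2=3, probe 1,4 => slot 4
412: h=1, h2=13, probe 1,14 => slot 14
101: h=5, h2=6, probe 5,11 => slot 11
310: h=1, h2=7, probe 1,8 => slot 8
Table: [∅, 446, 585, 197, 786, 424, ∅, 634, 310, ∅, ∅, 101, ∅, 482, 412, ∅, ∅]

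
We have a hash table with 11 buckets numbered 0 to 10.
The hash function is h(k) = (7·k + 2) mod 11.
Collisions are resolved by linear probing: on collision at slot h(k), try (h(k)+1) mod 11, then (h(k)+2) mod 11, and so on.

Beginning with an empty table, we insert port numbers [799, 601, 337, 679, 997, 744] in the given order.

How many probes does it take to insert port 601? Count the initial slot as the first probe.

799: h=7 -> slot 7
601: h=7, probe 7,8 -> slot 8
337: h=7, probe 7,8,9 -> slot 9
679: h=3 -> slot 3
997: h=7, probe 7,8,9,10 -> slot 10
744: h=7, probe 7,8,9,10,0 -> slot 0
Table: [744, _, _, 679, _, _, _, 799, 601, 337, 997]

2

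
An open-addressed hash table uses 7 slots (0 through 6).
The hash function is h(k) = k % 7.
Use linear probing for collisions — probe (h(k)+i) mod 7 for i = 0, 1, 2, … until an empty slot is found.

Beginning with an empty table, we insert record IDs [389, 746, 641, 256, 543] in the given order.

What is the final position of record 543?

Insert 389: h=4, slot 4 empty -> index 4.
Insert 746: h=4, slot 4 occupied -> index 5.
Insert 641: h=4, slots 4,5 occupied -> index 6.
Insert 256: h=4, slots 4,5,6 occupied -> index 0.
Insert 543: h=4, slots 4,5,6,0 occupied -> index 1.
Table: [256, 543, ., ., 389, 746, 641]

1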